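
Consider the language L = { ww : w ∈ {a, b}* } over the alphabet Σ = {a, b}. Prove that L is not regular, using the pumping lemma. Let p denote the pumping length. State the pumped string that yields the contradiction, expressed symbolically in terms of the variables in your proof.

Assume L is regular. Let p be the pumping length given by the pumping lemma.
Take w = a^p b^p a^p b^p = uu where u = a^pb^p; then w ∈ L and |w| = 4p ≥ p.
The pumping lemma gives a decomposition w = xyz where |xy| ≤ p and y is nonempty.
Because |xy| ≤ p and w begins with p copies of a, we have y = a^k with 1 ≤ k ≤ p.
Pump with i = 2: xy^2z = a^{p+k} b^p a^p b^p, of length 4p+k. Suppose this equals vv. The string starts with a and ends with b, so v does too; thus the boundary between the two copies of v is a b→a transition. There is exactly one such transition, at position 2p+k, so |v| = 2p+k and |vv| = 4p+2k ≠ 4p+k since k ≥ 1. So xy^2z ∉ L.
This is a contradiction; hence L is not regular.

a^{p+k} b^p a^p b^p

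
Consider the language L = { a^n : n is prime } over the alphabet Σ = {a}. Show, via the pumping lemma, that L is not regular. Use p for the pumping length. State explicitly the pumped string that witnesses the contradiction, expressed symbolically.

Assume L is regular. Let p be the pumping length given by the pumping lemma.
Let q be a prime with q ≥ p+2 (infinitely many primes exist), and take w = a^q ∈ L with |w| = q ≥ p.
By the pumping lemma, w = xyz with |xy| ≤ p and |y| > 0.
Then y = a^k for some k with 1 ≤ k ≤ p.
Since 1 ≤ k ≤ p, |xz| = q-k. Pump with i = q+1: |xy^{q+1}z| = (q-k)+(q+1)k = q+qk = q(1+k), which is composite (both factors ≥ 2). So xy^{q+1}z = a^{q(1+k)} ∉ L.
This is a contradiction; hence L is not regular.

a^{q(1+k)}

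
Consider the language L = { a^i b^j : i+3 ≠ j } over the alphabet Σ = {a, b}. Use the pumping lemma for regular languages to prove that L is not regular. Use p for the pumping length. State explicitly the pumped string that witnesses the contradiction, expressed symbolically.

Toward a contradiction, assume L is regular with pumping length p.
Choose w = a^p b^{p+p!+3}. Since p ≠ (p+p!+3)-3 = p+p!, w ∈ L; and |w| ≥ p.
By the pumping lemma, w = xyz with |xy| ≤ p and y is nonempty.
Because |xy| ≤ p and w begins with p copies of a, we have y = a^k with 1 ≤ k ≤ p.
Since 1 ≤ k ≤ p, k divides p!; set t = 1 + p!/k. Then xy^t z has p + (p!/k)·k = p + p! copies of a. Now the a-count is p+p! and (b-count)-3 = (p+p!+3)-3 = p+p!, so i+3 ≠ j fails. So xy^t z = a^{p+p!} b^{p+p!+3} ∉ L.
This is a contradiction; hence L is not regular.

a^{p+p!} b^{p+p!+3}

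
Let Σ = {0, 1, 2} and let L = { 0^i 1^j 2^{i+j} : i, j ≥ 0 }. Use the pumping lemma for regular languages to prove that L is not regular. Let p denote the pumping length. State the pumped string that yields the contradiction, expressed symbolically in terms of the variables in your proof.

Assume L is regular; let p be its pumping constant.
Take w = 0^p 1^p 2^{2p} ∈ L (with i=j=p, i+j=2p), |w| = 4p ≥ p.
Write w = xyz as guaranteed by the lemma, with |xy| ≤ p and |y| > 0.
Since the first p symbols of w are all 0's and |xy| ≤ p, y lies entirely in the leading 0-block: y = 0^k for some k with 1 ≤ k ≤ p.
Consider xy^2z = 0^{p+k} 1^p 2^{2p}. Now the 0- and 1-counts sum to 2p+k, but the 2-count is 2p ≠ 2p+k. So xy^2z ∉ L.
This contradicts the pumping lemma, so L is not regular.

0^{p+k} 1^p 2^{2p}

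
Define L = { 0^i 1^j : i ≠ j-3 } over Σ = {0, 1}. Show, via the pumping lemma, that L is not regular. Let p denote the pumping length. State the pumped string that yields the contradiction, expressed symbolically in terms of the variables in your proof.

0^{p+p!} 1^{p+p!+3}

Assume L is regular; let p be its pumping constant.
Choose w = 0^p 1^{p+p!+3}. Since p ≠ (p+p!+3)-3 = p+p!, w ∈ L; and |w| ≥ p.
The pumping lemma gives a decomposition w = xyz where |xy| ≤ p and |y| > 0.
The first p characters of w are 0's, so xy (and hence y) consists only of 0's. Write y = 0^k, 1 ≤ k ≤ p.
Since 1 ≤ k ≤ p, k divides p!; set t = 1 + p!/k. Then xy^t z has p + (p!/k)·k = p + p! copies of 0. Now the 0-count is p+p! and (1-count)-3 = (p+p!+3)-3 = p+p!, so i ≠ j-3 fails. So xy^t z = 0^{p+p!} 1^{p+p!+3} ∉ L.
This is a contradiction; hence L is not regular.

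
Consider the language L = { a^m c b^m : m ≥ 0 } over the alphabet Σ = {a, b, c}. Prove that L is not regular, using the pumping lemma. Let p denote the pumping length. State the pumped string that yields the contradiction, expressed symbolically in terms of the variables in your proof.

a^{p+k} c b^p

Suppose for contradiction that L is regular, and let p be the pumping length.
Take w = a^p c b^p ∈ L with |w| = 2p+1 ≥ p.
Write w = xyz as guaranteed by the lemma, with |xy| ≤ p and |y| > 0.
The first p characters of w are a's, so xy (and hence y) consists only of a's. Write y = a^k, 1 ≤ k ≤ p.
Pump with i = 2: xy^2z = a^{p+k} c b^p, which would require p+k = p. But k ≥ 1, so xy^2z ∉ L.
This contradicts the pumping lemma, so L is not regular.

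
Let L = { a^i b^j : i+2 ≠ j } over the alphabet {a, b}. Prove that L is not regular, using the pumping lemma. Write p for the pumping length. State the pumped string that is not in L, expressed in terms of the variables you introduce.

a^{p+p!} b^{p+p!+2}

Assume L is regular; let p be its pumping constant.
Choose w = a^p b^{p+p!+2}. Since p ≠ (p+p!+2)-2 = p+p!, w ∈ L; and |w| ≥ p.
Write w = xyz as guaranteed by the lemma, with |xy| ≤ p and |y| ≥ 1.
Since the first p symbols of w are all a's and |xy| ≤ p, y lies entirely in the leading a-block: y = a^k for some k with 1 ≤ k ≤ p.
Since 1 ≤ k ≤ p, k divides p!; set t = 1 + p!/k. Then xy^t z has p + (p!/k)·k = p + p! copies of a. Now the a-count is p+p! and (b-count)-2 = (p+p!+2)-2 = p+p!, so i+2 ≠ j fails. So xy^t z = a^{p+p!} b^{p+p!+2} ∉ L.
Contradiction. Therefore L is not regular.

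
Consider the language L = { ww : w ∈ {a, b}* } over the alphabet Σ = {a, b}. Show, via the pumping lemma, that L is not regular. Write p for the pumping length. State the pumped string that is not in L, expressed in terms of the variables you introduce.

a^{p+k} b^p a^p b^p

Assume L is regular. Let p be the pumping length given by the pumping lemma.
Take w = a^p b^p a^p b^p = uu where u = a^pb^p; then w ∈ L and |w| = 4p ≥ p.
Write w = xyz as guaranteed by the lemma, with |xy| ≤ p and |y| ≥ 1.
Since the first p symbols of w are all a's and |xy| ≤ p, y lies entirely in the leading a-block: y = a^k for some k with 1 ≤ k ≤ p.
Pump with i = 2: xy^2z = a^{p+k} b^p a^p b^p, of length 4p+k. Suppose this equals vv. The string starts with a and ends with b, so v does too; thus the boundary between the two copies of v is a b→a transition. There is exactly one such transition, at position 2p+k, so |v| = 2p+k and |vv| = 4p+2k ≠ 4p+k since k ≥ 1. So xy^2z ∉ L.
This is a contradiction; hence L is not regular.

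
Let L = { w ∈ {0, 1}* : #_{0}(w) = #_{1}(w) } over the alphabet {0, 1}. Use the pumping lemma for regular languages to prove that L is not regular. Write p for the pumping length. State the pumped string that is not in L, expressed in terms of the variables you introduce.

Suppose for contradiction that L is regular, and let p be the pumping length.
Choose w = 0^p 1^p ∈ L with |w| = 2p ≥ p.
Write w = xyz as guaranteed by the lemma, with |xy| ≤ p and |y| ≥ 1.
Since the first p symbols of w are all 0's and |xy| ≤ p, y lies entirely in the leading 0-block: y = 0^k for some k with 1 ≤ k ≤ p.
Pump with i = 2: xy^2z = 0^{p+k} 1^p has p+k occurrences of 0 but only p of 1. Since k ≥ 1 the counts differ, so xy^2z ∉ L.
This contradicts the pumping lemma, so L is not regular.

0^{p+k} 1^p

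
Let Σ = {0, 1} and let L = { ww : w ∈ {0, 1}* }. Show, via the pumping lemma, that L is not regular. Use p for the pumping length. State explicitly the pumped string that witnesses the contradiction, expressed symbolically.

Assume L is regular. Let p be the pumping length given by the pumping lemma.
Take w = 0^p 1^p 0^p 1^p = uu where u = 0^p1^p; then w ∈ L and |w| = 4p ≥ p.
The pumping lemma gives a decomposition w = xyz where |xy| ≤ p and y is nonempty.
Because |xy| ≤ p and w begins with p copies of 0, we have y = 0^k with 1 ≤ k ≤ p.
Pump with i = 2: xy^2z = 0^{p+k} 1^p 0^p 1^p, of length 4p+k. Suppose this equals vv. The string starts with 0 and ends with 1, so v does too; thus the boundary between the two copies of v is a 1→0 transition. There is exactly one such transition, at position 2p+k, so |v| = 2p+k and |vv| = 4p+2k ≠ 4p+k since k ≥ 1. So xy^2z ∉ L.
Contradiction. Therefore L is not regular.

0^{p+k} 1^p 0^p 1^p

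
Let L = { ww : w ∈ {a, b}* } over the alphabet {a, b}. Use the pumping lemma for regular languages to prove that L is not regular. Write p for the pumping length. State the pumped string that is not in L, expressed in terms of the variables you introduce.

Assume L is regular. Let p be the pumping length given by the pumping lemma.
Take w = a^p b^p a^p b^p = uu where u = a^pb^p; then w ∈ L and |w| = 4p ≥ p.
Write w = xyz as guaranteed by the lemma, with |xy| ≤ p and |y| ≥ 1.
Because |xy| ≤ p and w begins with p copies of a, we have y = a^k with 1 ≤ k ≤ p.
Pump with i = 2: xy^2z = a^{p+k} b^p a^p b^p, of length 4p+k. Suppose this equals vv. The string starts with a and ends with b, so v does too; thus the boundary between the two copies of v is a b→a transition. There is exactly one such transition, at position 2p+k, so |v| = 2p+k and |vv| = 4p+2k ≠ 4p+k since k ≥ 1. So xy^2z ∉ L.
This contradicts the pumping lemma, so L is not regular.

a^{p+k} b^p a^p b^p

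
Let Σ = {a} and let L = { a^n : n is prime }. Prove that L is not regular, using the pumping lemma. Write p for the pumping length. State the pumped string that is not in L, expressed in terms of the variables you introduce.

Toward a contradiction, assume L is regular with pumping length p.
Let q be a prime with q ≥ p+2 (infinitely many primes exist), and take w = a^q ∈ L with |w| = q ≥ p.
By the pumping lemma, w = xyz with |xy| ≤ p and |y| > 0.
Then y = a^k for some k with 1 ≤ k ≤ p.
Since 1 ≤ k ≤ p, |xz| = q-k. Pump with i = q+1: |xy^{q+1}z| = (q-k)+(q+1)k = q+qk = q(1+k), which is composite (both factors ≥ 2). So xy^{q+1}z = a^{q(1+k)} ∉ L.
Contradiction. Therefore L is not regular.

a^{q(1+k)}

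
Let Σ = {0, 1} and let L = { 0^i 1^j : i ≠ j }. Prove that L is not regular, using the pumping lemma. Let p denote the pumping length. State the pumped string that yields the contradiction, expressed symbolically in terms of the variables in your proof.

0^{p+p!} 1^{p+p!}

Assume L is regular. Let p be the pumping length given by the pumping lemma.
Choose w = 0^p 1^{p+p!}. Since p ≠ p+p!, w ∈ L; and |w| ≥ p.
Write w = xyz as guaranteed by the lemma, with |xy| ≤ p and |y| > 0.
Since the first p symbols of w are all 0's and |xy| ≤ p, y lies entirely in the leading 0-block: y = 0^k for some k with 1 ≤ k ≤ p.
Since 1 ≤ k ≤ p, k divides p!; set t = 1 + p!/k. Then xy^t z has p + (p!/k)·k = p + p! copies of 0. Now the 0-count equals the 1-count, so i ≠ j fails. So xy^t z = 0^{p+p!} 1^{p+p!} ∉ L.
This contradicts the pumping lemma, so L is not regular.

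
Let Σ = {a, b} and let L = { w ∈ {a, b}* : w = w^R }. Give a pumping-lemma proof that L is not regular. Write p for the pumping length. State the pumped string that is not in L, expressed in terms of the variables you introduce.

Suppose for contradiction that L is regular, and let p be the pumping length.
Take w = a^p b a^p, a palindrome of length 2p+1 ≥ p.
The pumping lemma gives a decomposition w = xyz where |xy| ≤ p and y is nonempty.
Because |xy| ≤ p and w begins with p copies of a, we have y = a^k with 1 ≤ k ≤ p.
Pump with i = 2: xy^2z = a^{p+k} b a^p. Its reverse is a^p b a^{p+k}, which differs from xy^2z since k ≥ 1. So xy^2z is not a palindrome and xy^2z ∉ L.
This is a contradiction; hence L is not regular.

a^{p+k} b a^p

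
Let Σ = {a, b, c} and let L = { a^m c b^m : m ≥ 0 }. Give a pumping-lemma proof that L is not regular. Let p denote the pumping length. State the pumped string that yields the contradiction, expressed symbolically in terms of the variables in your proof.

a^{p+k} c b^p

Assume L is regular; let p be its pumping constant.
Take w = a^p c b^p ∈ L with |w| = 2p+1 ≥ p.
By the pumping lemma, w = xyz with |xy| ≤ p and |y| > 0.
Since the first p symbols of w are all a's and |xy| ≤ p, y lies entirely in the leading a-block: y = a^k for some k with 1 ≤ k ≤ p.
Pump with i = 2: xy^2z = a^{p+k} c b^p, which would require p+k = p. But k ≥ 1, so xy^2z ∉ L.
Contradiction. Therefore L is not regular.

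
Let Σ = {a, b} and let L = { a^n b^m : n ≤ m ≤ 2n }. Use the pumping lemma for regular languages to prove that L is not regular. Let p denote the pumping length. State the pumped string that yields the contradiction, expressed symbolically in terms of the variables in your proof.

Toward a contradiction, assume L is regular with pumping length p.
Take w = a^p b^p ∈ L (since p ≤ p ≤ 2p), with |w| = 2p ≥ p.
The pumping lemma gives a decomposition w = xyz where |xy| ≤ p and y is nonempty.
Because |xy| ≤ p and w begins with p copies of a, we have y = a^k with 1 ≤ k ≤ p.
Pump with i = 2: xy^2z = a^{p+k} b^p. Now n = p+k > p = m, so the condition n ≤ m fails. Thus xy^2z ∉ L.
This contradicts the pumping lemma, so L is not regular.

a^{p+k} b^p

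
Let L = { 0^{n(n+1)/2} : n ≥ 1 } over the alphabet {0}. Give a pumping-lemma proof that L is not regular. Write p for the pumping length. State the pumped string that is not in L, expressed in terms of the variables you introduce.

Assume L is regular. Let p be the pumping length given by the pumping lemma.
Take w = 0^{p(p+1)/2} ∈ L with |w| = p(p+1)/2 ≥ p.
By the pumping lemma, w = xyz with |xy| ≤ p and y is nonempty.
Then y = 0^k for some k with 1 ≤ k ≤ p.
Pump with i = 2: xy^2z = 0^{p(p+1)/2+k}. Since 1 ≤ k ≤ p, p(p+1)/2 < p(p+1)/2+k ≤ p(p+1)/2+p < (p+1)(p+2)/2, so p(p+1)/2+k is strictly between consecutive triangular numbers. So xy^2z ∉ L.
This contradicts the pumping lemma, so L is not regular.

0^{p(p+1)/2+k}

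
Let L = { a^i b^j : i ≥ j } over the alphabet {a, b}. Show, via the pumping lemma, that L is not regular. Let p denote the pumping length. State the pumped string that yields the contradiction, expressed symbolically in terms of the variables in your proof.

Toward a contradiction, assume L is regular with pumping length p.
Choose w = a^p b^p ∈ L, with |w| = 2p ≥ p.
The pumping lemma gives a decomposition w = xyz where |xy| ≤ p and |y| ≥ 1.
The first p characters of w are a's, so xy (and hence y) consists only of a's. Write y = a^k, 1 ≤ k ≤ p.
Consider xy^0z = xz = a^{p-k} b^p. Since k ≥ 1, the a-count p-k is less than p, so i ≥ j fails; thus xz ∉ L.
This is a contradiction; hence L is not regular.

a^{p-k} b^p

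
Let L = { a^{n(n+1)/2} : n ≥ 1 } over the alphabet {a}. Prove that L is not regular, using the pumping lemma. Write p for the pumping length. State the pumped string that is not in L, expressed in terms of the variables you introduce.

a^{p(p+1)/2+k}

Assume L is regular; let p be its pumping constant.
Take w = a^{p(p+1)/2} ∈ L with |w| = p(p+1)/2 ≥ p.
The pumping lemma gives a decomposition w = xyz where |xy| ≤ p and |y| > 0.
Then y = a^k for some k with 1 ≤ k ≤ p.
Pump with i = 2: xy^2z = a^{p(p+1)/2+k}. Since 1 ≤ k ≤ p, p(p+1)/2 < p(p+1)/2+k ≤ p(p+1)/2+p < (p+1)(p+2)/2, so p(p+1)/2+k is strictly between consecutive triangular numbers. So xy^2z ∉ L.
This is a contradiction; hence L is not regular.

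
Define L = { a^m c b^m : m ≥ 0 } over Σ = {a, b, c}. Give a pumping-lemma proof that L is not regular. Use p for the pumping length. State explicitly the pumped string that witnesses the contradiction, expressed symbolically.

a^{p+k} c b^p

Assume L is regular; let p be its pumping constant.
Take w = a^p c b^p ∈ L with |w| = 2p+1 ≥ p.
Write w = xyz as guaranteed by the lemma, with |xy| ≤ p and |y| ≥ 1.
Because |xy| ≤ p and w begins with p copies of a, we have y = a^k with 1 ≤ k ≤ p.
Pump with i = 2: xy^2z = a^{p+k} c b^p, which would require p+k = p. But k ≥ 1, so xy^2z ∉ L.
This is a contradiction; hence L is not regular.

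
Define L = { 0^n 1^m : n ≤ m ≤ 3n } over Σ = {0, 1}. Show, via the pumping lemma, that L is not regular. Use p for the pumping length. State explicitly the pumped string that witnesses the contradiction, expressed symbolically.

Assume L is regular; let p be its pumping constant.
Take w = 0^p 1^p ∈ L (since p ≤ p ≤ 3p), with |w| = 2p ≥ p.
Write w = xyz as guaranteed by the lemma, with |xy| ≤ p and |y| > 0.
The first p characters of w are 0's, so xy (and hence y) consists only of 0's. Write y = 0^k, 1 ≤ k ≤ p.
Pump with i = 2: xy^2z = 0^{p+k} 1^p. Now n = p+k > p = m, so the condition n ≤ m fails. Thus xy^2z ∉ L.
This is a contradiction; hence L is not regular.

0^{p+k} 1^p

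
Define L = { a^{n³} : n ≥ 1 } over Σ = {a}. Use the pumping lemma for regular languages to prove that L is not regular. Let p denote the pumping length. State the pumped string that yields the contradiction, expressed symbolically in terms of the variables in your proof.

Assume L is regular. Let p be the pumping length given by the pumping lemma.
Take w = a^{p³} ∈ L with |w| = p³ ≥ p.
By the pumping lemma, w = xyz with |xy| ≤ p and |y| > 0.
Then y = a^k for some k with 1 ≤ k ≤ p.
Pump with i = 2: xy^2z = a^{p³+k}. Since 1 ≤ k ≤ p, p³ < p³+k ≤ p³+p < p³+3p²+3p+1 = (p+1)³, so p³+k is not a perfect cube. So xy^2z ∉ L.
This contradicts the pumping lemma, so L is not regular.

a^{p³+k}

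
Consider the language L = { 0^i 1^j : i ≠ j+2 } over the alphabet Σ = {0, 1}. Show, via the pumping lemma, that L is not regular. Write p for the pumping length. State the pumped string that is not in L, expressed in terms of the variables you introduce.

Assume L is regular; let p be its pumping constant.
Choose w = 0^p 1^{p+p!-2}. Since p ≠ (p+p!-2)+2 = p+p!, w ∈ L; and |w| ≥ p.
Write w = xyz as guaranteed by the lemma, with |xy| ≤ p and y is nonempty.
Because |xy| ≤ p and w begins with p copies of 0, we have y = 0^k with 1 ≤ k ≤ p.
Since 1 ≤ k ≤ p, k divides p!; set t = 1 + p!/k. Then xy^t z has p + (p!/k)·k = p + p! copies of 0. Now the 0-count is p+p! and (1-count)+2 = (p+p!-2)+2 = p+p!, so i ≠ j+2 fails. So xy^t z = 0^{p+p!} 1^{p+p!-2} ∉ L.
This contradicts the pumping lemma, so L is not regular.

0^{p+p!} 1^{p+p!-2}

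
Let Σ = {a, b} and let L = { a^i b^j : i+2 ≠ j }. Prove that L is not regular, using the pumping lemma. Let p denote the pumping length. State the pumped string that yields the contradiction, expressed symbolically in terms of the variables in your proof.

Assume L is regular. Let p be the pumping length given by the pumping lemma.
Choose w = a^p b^{p+p!+2}. Since p ≠ (p+p!+2)-2 = p+p!, w ∈ L; and |w| ≥ p.
Write w = xyz as guaranteed by the lemma, with |xy| ≤ p and |y| > 0.
The first p characters of w are a's, so xy (and hence y) consists only of a's. Write y = a^k, 1 ≤ k ≤ p.
Since 1 ≤ k ≤ p, k divides p!; set t = 1 + p!/k. Then xy^t z has p + (p!/k)·k = p + p! copies of a. Now the a-count is p+p! and (b-count)-2 = (p+p!+2)-2 = p+p!, so i+2 ≠ j fails. So xy^t z = a^{p+p!} b^{p+p!+2} ∉ L.
This contradicts the pumping lemma, so L is not regular.

a^{p+p!} b^{p+p!+2}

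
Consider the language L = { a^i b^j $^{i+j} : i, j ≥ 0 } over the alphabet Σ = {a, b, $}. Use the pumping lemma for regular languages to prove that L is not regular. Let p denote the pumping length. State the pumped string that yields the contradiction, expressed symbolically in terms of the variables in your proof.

Assume L is regular; let p be its pumping constant.
Take w = a^p b^p $^{2p} ∈ L (with i=j=p, i+j=2p), |w| = 4p ≥ p.
The pumping lemma gives a decomposition w = xyz where |xy| ≤ p and |y| > 0.
The first p characters of w are a's, so xy (and hence y) consists only of a's. Write y = a^k, 1 ≤ k ≤ p.
Consider xy^2z = a^{p+k} b^p $^{2p}. Now the a- and b-counts sum to 2p+k, but the $-count is 2p ≠ 2p+k. So xy^2z ∉ L.
This is a contradiction; hence L is not regular.

a^{p+k} b^p $^{2p}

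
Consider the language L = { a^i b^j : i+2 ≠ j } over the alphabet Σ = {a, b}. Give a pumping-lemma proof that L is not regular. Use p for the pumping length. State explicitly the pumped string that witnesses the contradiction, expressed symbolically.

Suppose for contradiction that L is regular, and let p be the pumping length.
Choose w = a^p b^{p+p!+2}. Since p ≠ (p+p!+2)-2 = p+p!, w ∈ L; and |w| ≥ p.
By the pumping lemma, w = xyz with |xy| ≤ p and y is nonempty.
The first p characters of w are a's, so xy (and hence y) consists only of a's. Write y = a^k, 1 ≤ k ≤ p.
Since 1 ≤ k ≤ p, k divides p!; set t = 1 + p!/k. Then xy^t z has p + (p!/k)·k = p + p! copies of a. Now the a-count is p+p! and (b-count)-2 = (p+p!+2)-2 = p+p!, so i+2 ≠ j fails. So xy^t z = a^{p+p!} b^{p+p!+2} ∉ L.
This is a contradiction; hence L is not regular.

a^{p+p!} b^{p+p!+2}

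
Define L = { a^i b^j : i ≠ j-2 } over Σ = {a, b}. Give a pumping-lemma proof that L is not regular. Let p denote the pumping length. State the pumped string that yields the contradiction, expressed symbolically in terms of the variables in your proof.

a^{p+p!} b^{p+p!+2}

Suppose for contradiction that L is regular, and let p be the pumping length.
Choose w = a^p b^{p+p!+2}. Since p ≠ (p+p!+2)-2 = p+p!, w ∈ L; and |w| ≥ p.
Write w = xyz as guaranteed by the lemma, with |xy| ≤ p and y is nonempty.
Because |xy| ≤ p and w begins with p copies of a, we have y = a^k with 1 ≤ k ≤ p.
Since 1 ≤ k ≤ p, k divides p!; set t = 1 + p!/k. Then xy^t z has p + (p!/k)·k = p + p! copies of a. Now the a-count is p+p! and (b-count)-2 = (p+p!+2)-2 = p+p!, so i ≠ j-2 fails. So xy^t z = a^{p+p!} b^{p+p!+2} ∉ L.
This is a contradiction; hence L is not regular.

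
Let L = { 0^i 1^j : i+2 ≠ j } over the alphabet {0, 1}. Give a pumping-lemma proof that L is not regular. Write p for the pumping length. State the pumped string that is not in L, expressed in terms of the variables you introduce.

0^{p+p!} 1^{p+p!+2}

Assume L is regular. Let p be the pumping length given by the pumping lemma.
Choose w = 0^p 1^{p+p!+2}. Since p ≠ (p+p!+2)-2 = p+p!, w ∈ L; and |w| ≥ p.
Write w = xyz as guaranteed by the lemma, with |xy| ≤ p and |y| ≥ 1.
Because |xy| ≤ p and w begins with p copies of 0, we have y = 0^k with 1 ≤ k ≤ p.
Since 1 ≤ k ≤ p, k divides p!; set t = 1 + p!/k. Then xy^t z has p + (p!/k)·k = p + p! copies of 0. Now the 0-count is p+p! and (1-count)-2 = (p+p!+2)-2 = p+p!, so i+2 ≠ j fails. So xy^t z = 0^{p+p!} 1^{p+p!+2} ∉ L.
This contradicts the pumping lemma, so L is not regular.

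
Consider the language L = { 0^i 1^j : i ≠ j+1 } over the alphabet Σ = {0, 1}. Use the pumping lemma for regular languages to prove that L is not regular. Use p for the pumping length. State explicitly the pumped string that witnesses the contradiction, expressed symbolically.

0^{p+p!} 1^{p+p!-1}

Assume L is regular; let p be its pumping constant.
Choose w = 0^p 1^{p+p!-1}. Since p ≠ (p+p!-1)+1 = p+p!, w ∈ L; and |w| ≥ p.
By the pumping lemma, w = xyz with |xy| ≤ p and y is nonempty.
Since the first p symbols of w are all 0's and |xy| ≤ p, y lies entirely in the leading 0-block: y = 0^k for some k with 1 ≤ k ≤ p.
Since 1 ≤ k ≤ p, k divides p!; set t = 1 + p!/k. Then xy^t z has p + (p!/k)·k = p + p! copies of 0. Now the 0-count is p+p! and (1-count)+1 = (p+p!-1)+1 = p+p!, so i ≠ j+1 fails. So xy^t z = 0^{p+p!} 1^{p+p!-1} ∉ L.
This is a contradiction; hence L is not regular.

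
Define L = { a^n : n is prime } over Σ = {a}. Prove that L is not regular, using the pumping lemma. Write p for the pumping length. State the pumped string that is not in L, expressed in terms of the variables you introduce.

a^{q(1+k)}

Toward a contradiction, assume L is regular with pumping length p.
Let q be a prime with q ≥ p+2 (infinitely many primes exist), and take w = a^q ∈ L with |w| = q ≥ p.
The pumping lemma gives a decomposition w = xyz where |xy| ≤ p and |y| > 0.
Then y = a^k for some k with 1 ≤ k ≤ p.
Since 1 ≤ k ≤ p, |xz| = q-k. Pump with i = q+1: |xy^{q+1}z| = (q-k)+(q+1)k = q+qk = q(1+k), which is composite (both factors ≥ 2). So xy^{q+1}z = a^{q(1+k)} ∉ L.
Contradiction. Therefore L is not regular.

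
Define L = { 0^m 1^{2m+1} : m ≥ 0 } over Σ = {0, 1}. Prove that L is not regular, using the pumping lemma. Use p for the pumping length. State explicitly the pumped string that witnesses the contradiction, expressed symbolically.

Toward a contradiction, assume L is regular with pumping length p.
Let w = 0^p 1^{2p+1} ∈ L; note |w| = 3p+1 ≥ p.
By the pumping lemma, w = xyz with |xy| ≤ p and |y| ≥ 1.
Since the first p symbols of w are all 0's and |xy| ≤ p, y lies entirely in the leading 0-block: y = 0^k for some k with 1 ≤ k ≤ p.
Pump with i = 2: xy^2z = 0^{p+k} 1^{2p+1}. For this to lie in L we would need 2p+1 = 2(p+k)+1, which forces k = 0. But k ≥ 1, so xy^2z ∉ L.
Contradiction. Therefore L is not regular.

0^{p+k} 1^{2p+1}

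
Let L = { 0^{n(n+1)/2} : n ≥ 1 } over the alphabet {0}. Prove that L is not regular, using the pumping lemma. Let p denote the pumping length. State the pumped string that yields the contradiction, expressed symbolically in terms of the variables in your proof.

0^{p(p+1)/2+k}

Suppose for contradiction that L is regular, and let p be the pumping length.
Take w = 0^{p(p+1)/2} ∈ L with |w| = p(p+1)/2 ≥ p.
The pumping lemma gives a decomposition w = xyz where |xy| ≤ p and y is nonempty.
Then y = 0^k for some k with 1 ≤ k ≤ p.
Pump with i = 2: xy^2z = 0^{p(p+1)/2+k}. Since 1 ≤ k ≤ p, p(p+1)/2 < p(p+1)/2+k ≤ p(p+1)/2+p < (p+1)(p+2)/2, so p(p+1)/2+k is strictly between consecutive triangular numbers. So xy^2z ∉ L.
This contradicts the pumping lemma, so L is not regular.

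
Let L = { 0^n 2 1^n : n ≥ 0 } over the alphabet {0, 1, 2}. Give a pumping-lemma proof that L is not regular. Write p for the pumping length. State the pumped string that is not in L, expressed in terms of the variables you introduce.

Suppose for contradiction that L is regular, and let p be the pumping length.
Take w = 0^p 2 1^p ∈ L with |w| = 2p+1 ≥ p.
Write w = xyz as guaranteed by the lemma, with |xy| ≤ p and |y| > 0.
Because |xy| ≤ p and w begins with p copies of 0, we have y = 0^k with 1 ≤ k ≤ p.
Pump with i = 2: xy^2z = 0^{p+k} 2 1^p, which would require p+k = p. But k ≥ 1, so xy^2z ∉ L.
Contradiction. Therefore L is not regular.

0^{p+k} 2 1^p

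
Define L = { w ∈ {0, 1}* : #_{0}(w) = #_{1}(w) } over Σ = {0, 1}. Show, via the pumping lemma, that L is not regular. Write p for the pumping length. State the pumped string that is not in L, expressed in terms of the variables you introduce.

Toward a contradiction, assume L is regular with pumping length p.
Choose w = 0^p 1^p ∈ L with |w| = 2p ≥ p.
The pumping lemma gives a decomposition w = xyz where |xy| ≤ p and |y| ≥ 1.
Since the first p symbols of w are all 0's and |xy| ≤ p, y lies entirely in the leading 0-block: y = 0^k for some k with 1 ≤ k ≤ p.
Pump with i = 2: xy^2z = 0^{p+k} 1^p has p+k occurrences of 0 but only p of 1. Since k ≥ 1 the counts differ, so xy^2z ∉ L.
This contradicts the pumping lemma, so L is not regular.

0^{p+k} 1^p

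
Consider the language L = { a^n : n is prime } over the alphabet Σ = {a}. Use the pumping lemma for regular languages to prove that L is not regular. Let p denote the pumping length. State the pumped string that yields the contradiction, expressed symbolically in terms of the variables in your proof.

a^{q(1+k)}

Assume L is regular; let p be its pumping constant.
Let q be a prime with q ≥ p+2 (infinitely many primes exist), and take w = a^q ∈ L with |w| = q ≥ p.
The pumping lemma gives a decomposition w = xyz where |xy| ≤ p and |y| ≥ 1.
Then y = a^k for some k with 1 ≤ k ≤ p.
Since 1 ≤ k ≤ p, |xz| = q-k. Pump with i = q+1: |xy^{q+1}z| = (q-k)+(q+1)k = q+qk = q(1+k), which is composite (both factors ≥ 2). So xy^{q+1}z = a^{q(1+k)} ∉ L.
This contradicts the pumping lemma, so L is not regular.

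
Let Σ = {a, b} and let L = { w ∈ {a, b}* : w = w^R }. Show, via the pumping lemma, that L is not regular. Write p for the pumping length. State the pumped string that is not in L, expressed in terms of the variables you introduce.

Assume L is regular. Let p be the pumping length given by the pumping lemma.
Take w = a^p b a^p, a palindrome of length 2p+1 ≥ p.
Write w = xyz as guaranteed by the lemma, with |xy| ≤ p and |y| > 0.
The first p characters of w are a's, so xy (and hence y) consists only of a's. Write y = a^k, 1 ≤ k ≤ p.
Pump with i = 2: xy^2z = a^{p+k} b a^p. Its reverse is a^p b a^{p+k}, which differs from xy^2z since k ≥ 1. So xy^2z is not a palindrome and xy^2z ∉ L.
This contradicts the pumping lemma, so L is not regular.

a^{p+k} b a^p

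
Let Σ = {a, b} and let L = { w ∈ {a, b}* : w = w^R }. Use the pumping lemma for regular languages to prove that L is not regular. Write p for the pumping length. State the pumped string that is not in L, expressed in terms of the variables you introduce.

Assume L is regular. Let p be the pumping length given by the pumping lemma.
Take w = a^p b a^p, a palindrome of length 2p+1 ≥ p.
The pumping lemma gives a decomposition w = xyz where |xy| ≤ p and |y| > 0.
The first p characters of w are a's, so xy (and hence y) consists only of a's. Write y = a^k, 1 ≤ k ≤ p.
Pump with i = 2: xy^2z = a^{p+k} b a^p. Its reverse is a^p b a^{p+k}, which differs from xy^2z since k ≥ 1. So xy^2z is not a palindrome and xy^2z ∉ L.
This is a contradiction; hence L is not regular.

a^{p+k} b a^p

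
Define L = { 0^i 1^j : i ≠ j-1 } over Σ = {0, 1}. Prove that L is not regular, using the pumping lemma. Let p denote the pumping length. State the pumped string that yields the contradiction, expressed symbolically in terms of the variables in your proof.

0^{p+p!} 1^{p+p!+1}

Suppose for contradiction that L is regular, and let p be the pumping length.
Choose w = 0^p 1^{p+p!+1}. Since p ≠ (p+p!+1)-1 = p+p!, w ∈ L; and |w| ≥ p.
The pumping lemma gives a decomposition w = xyz where |xy| ≤ p and y is nonempty.
The first p characters of w are 0's, so xy (and hence y) consists only of 0's. Write y = 0^k, 1 ≤ k ≤ p.
Since 1 ≤ k ≤ p, k divides p!; set t = 1 + p!/k. Then xy^t z has p + (p!/k)·k = p + p! copies of 0. Now the 0-count is p+p! and (1-count)-1 = (p+p!+1)-1 = p+p!, so i ≠ j-1 fails. So xy^t z = 0^{p+p!} 1^{p+p!+1} ∉ L.
This is a contradiction; hence L is not regular.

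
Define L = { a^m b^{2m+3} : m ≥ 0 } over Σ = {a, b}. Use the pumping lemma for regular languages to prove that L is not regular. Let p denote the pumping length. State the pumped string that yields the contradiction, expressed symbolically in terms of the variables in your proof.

a^{p+k} b^{2p+3}

Assume L is regular; let p be its pumping constant.
Choose w = a^p b^{2p+3}, which is in L with |w| = 3p+3 ≥ p.
The pumping lemma gives a decomposition w = xyz where |xy| ≤ p and |y| ≥ 1.
Since the first p symbols of w are all a's and |xy| ≤ p, y lies entirely in the leading a-block: y = a^k for some k with 1 ≤ k ≤ p.
Pump with i = 2: xy^2z = a^{p+k} b^{2p+3}. For this to lie in L we would need 2p+3 = 2(p+k)+3, which forces k = 0. But k ≥ 1, so xy^2z ∉ L.
This is a contradiction; hence L is not regular.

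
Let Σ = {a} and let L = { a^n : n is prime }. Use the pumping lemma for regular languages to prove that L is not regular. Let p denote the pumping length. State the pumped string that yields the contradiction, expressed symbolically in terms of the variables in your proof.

Assume L is regular; let p be its pumping constant.
Let q be a prime with q ≥ p+2 (infinitely many primes exist), and take w = a^q ∈ L with |w| = q ≥ p.
By the pumping lemma, w = xyz with |xy| ≤ p and |y| ≥ 1.
Then y = a^k for some k with 1 ≤ k ≤ p.
Since 1 ≤ k ≤ p, |xz| = q-k. Pump with i = q+1: |xy^{q+1}z| = (q-k)+(q+1)k = q+qk = q(1+k), which is composite (both factors ≥ 2). So xy^{q+1}z = a^{q(1+k)} ∉ L.
This contradicts the pumping lemma, so L is not regular.

a^{q(1+k)}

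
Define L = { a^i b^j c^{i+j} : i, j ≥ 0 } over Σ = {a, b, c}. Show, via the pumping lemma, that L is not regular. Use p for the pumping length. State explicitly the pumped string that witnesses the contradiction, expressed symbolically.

a^{p+k} b^p c^{2p}

Suppose for contradiction that L is regular, and let p be the pumping length.
Take w = a^p b^p c^{2p} ∈ L (with i=j=p, i+j=2p), |w| = 4p ≥ p.
The pumping lemma gives a decomposition w = xyz where |xy| ≤ p and |y| > 0.
Since the first p symbols of w are all a's and |xy| ≤ p, y lies entirely in the leading a-block: y = a^k for some k with 1 ≤ k ≤ p.
Consider xy^2z = a^{p+k} b^p c^{2p}. Now the a- and b-counts sum to 2p+k, but the c-count is 2p ≠ 2p+k. So xy^2z ∉ L.
This is a contradiction; hence L is not regular.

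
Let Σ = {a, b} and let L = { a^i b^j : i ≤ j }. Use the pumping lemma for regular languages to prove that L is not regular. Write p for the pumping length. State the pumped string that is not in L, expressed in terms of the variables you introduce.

Assume L is regular; let p be its pumping constant.
Choose w = a^p b^p ∈ L, with |w| = 2p ≥ p.
By the pumping lemma, w = xyz with |xy| ≤ p and y is nonempty.
Because |xy| ≤ p and w begins with p copies of a, we have y = a^k with 1 ≤ k ≤ p.
Consider xy^2z = a^{p+k} b^p. Since k ≥ 1, the a-count p+k exceeds the b-count p, so i ≤ j fails; thus xy^2z ∉ L.
This is a contradiction; hence L is not regular.

a^{p+k} b^p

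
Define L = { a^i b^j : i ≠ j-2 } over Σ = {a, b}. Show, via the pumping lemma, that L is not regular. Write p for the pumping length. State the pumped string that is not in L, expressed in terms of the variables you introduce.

Toward a contradiction, assume L is regular with pumping length p.
Choose w = a^p b^{p+p!+2}. Since p ≠ (p+p!+2)-2 = p+p!, w ∈ L; and |w| ≥ p.
By the pumping lemma, w = xyz with |xy| ≤ p and |y| ≥ 1.
Since the first p symbols of w are all a's and |xy| ≤ p, y lies entirely in the leading a-block: y = a^k for some k with 1 ≤ k ≤ p.
Since 1 ≤ k ≤ p, k divides p!; set t = 1 + p!/k. Then xy^t z has p + (p!/k)·k = p + p! copies of a. Now the a-count is p+p! and (b-count)-2 = (p+p!+2)-2 = p+p!, so i ≠ j-2 fails. So xy^t z = a^{p+p!} b^{p+p!+2} ∉ L.
This contradicts the pumping lemma, so L is not regular.

a^{p+p!} b^{p+p!+2}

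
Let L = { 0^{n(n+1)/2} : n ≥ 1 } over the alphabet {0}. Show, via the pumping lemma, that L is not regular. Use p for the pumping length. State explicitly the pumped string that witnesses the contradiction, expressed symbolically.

0^{p(p+1)/2+k}

Suppose for contradiction that L is regular, and let p be the pumping length.
Take w = 0^{p(p+1)/2} ∈ L with |w| = p(p+1)/2 ≥ p.
Write w = xyz as guaranteed by the lemma, with |xy| ≤ p and y is nonempty.
Then y = 0^k for some k with 1 ≤ k ≤ p.
Pump with i = 2: xy^2z = 0^{p(p+1)/2+k}. Since 1 ≤ k ≤ p, p(p+1)/2 < p(p+1)/2+k ≤ p(p+1)/2+p < (p+1)(p+2)/2, so p(p+1)/2+k is strictly between consecutive triangular numbers. So xy^2z ∉ L.
This is a contradiction; hence L is not regular.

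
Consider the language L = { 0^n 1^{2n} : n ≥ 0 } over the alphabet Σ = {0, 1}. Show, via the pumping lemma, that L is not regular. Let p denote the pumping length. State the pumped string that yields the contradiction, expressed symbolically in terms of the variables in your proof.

Toward a contradiction, assume L is regular with pumping length p.
Let w = 0^p 1^{2p} ∈ L; note |w| = 3p ≥ p.
Write w = xyz as guaranteed by the lemma, with |xy| ≤ p and |y| ≥ 1.
The first p characters of w are 0's, so xy (and hence y) consists only of 0's. Write y = 0^k, 1 ≤ k ≤ p.
Pump with i = 2: xy^2z = 0^{p+k} 1^{2p}. For this to lie in L we would need 2p = 2(p+k), which forces k = 0. But k ≥ 1, so xy^2z ∉ L.
This is a contradiction; hence L is not regular.

0^{p+k} 1^{2p}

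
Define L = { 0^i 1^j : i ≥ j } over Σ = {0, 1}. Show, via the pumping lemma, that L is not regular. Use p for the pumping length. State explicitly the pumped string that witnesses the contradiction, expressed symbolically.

0^{p-k} 1^p

Suppose for contradiction that L is regular, and let p be the pumping length.
Choose w = 0^p 1^p ∈ L, with |w| = 2p ≥ p.
Write w = xyz as guaranteed by the lemma, with |xy| ≤ p and |y| ≥ 1.
The first p characters of w are 0's, so xy (and hence y) consists only of 0's. Write y = 0^k, 1 ≤ k ≤ p.
Consider xy^0z = xz = 0^{p-k} 1^p. Since k ≥ 1, the 0-count p-k is less than p, so i ≥ j fails; thus xz ∉ L.
This contradicts the pumping lemma, so L is not regular.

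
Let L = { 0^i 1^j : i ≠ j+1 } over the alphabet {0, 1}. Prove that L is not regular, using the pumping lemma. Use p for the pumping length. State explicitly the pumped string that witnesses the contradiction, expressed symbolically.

Suppose for contradiction that L is regular, and let p be the pumping length.
Choose w = 0^p 1^{p+p!-1}. Since p ≠ (p+p!-1)+1 = p+p!, w ∈ L; and |w| ≥ p.
Write w = xyz as guaranteed by the lemma, with |xy| ≤ p and y is nonempty.
Because |xy| ≤ p and w begins with p copies of 0, we have y = 0^k with 1 ≤ k ≤ p.
Since 1 ≤ k ≤ p, k divides p!; set t = 1 + p!/k. Then xy^t z has p + (p!/k)·k = p + p! copies of 0. Now the 0-count is p+p! and (1-count)+1 = (p+p!-1)+1 = p+p!, so i ≠ j+1 fails. So xy^t z = 0^{p+p!} 1^{p+p!-1} ∉ L.
This is a contradiction; hence L is not regular.

0^{p+p!} 1^{p+p!-1}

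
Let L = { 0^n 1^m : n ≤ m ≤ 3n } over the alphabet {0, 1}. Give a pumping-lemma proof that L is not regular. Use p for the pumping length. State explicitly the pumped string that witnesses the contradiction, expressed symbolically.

Assume L is regular; let p be its pumping constant.
Take w = 0^p 1^p ∈ L (since p ≤ p ≤ 3p), with |w| = 2p ≥ p.
The pumping lemma gives a decomposition w = xyz where |xy| ≤ p and y is nonempty.
Since the first p symbols of w are all 0's and |xy| ≤ p, y lies entirely in the leading 0-block: y = 0^k for some k with 1 ≤ k ≤ p.
Pump with i = 2: xy^2z = 0^{p+k} 1^p. Now n = p+k > p = m, so the condition n ≤ m fails. Thus xy^2z ∉ L.
This is a contradiction; hence L is not regular.

0^{p+k} 1^p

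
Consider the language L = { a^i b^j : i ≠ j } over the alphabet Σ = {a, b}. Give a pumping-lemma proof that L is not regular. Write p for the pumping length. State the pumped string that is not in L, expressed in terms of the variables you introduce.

Suppose for contradiction that L is regular, and let p be the pumping length.
Choose w = a^p b^{p+p!}. Since p ≠ p+p!, w ∈ L; and |w| ≥ p.
The pumping lemma gives a decomposition w = xyz where |xy| ≤ p and |y| > 0.
The first p characters of w are a's, so xy (and hence y) consists only of a's. Write y = a^k, 1 ≤ k ≤ p.
Since 1 ≤ k ≤ p, k divides p!; set t = 1 + p!/k. Then xy^t z has p + (p!/k)·k = p + p! copies of a. Now the a-count equals the b-count, so i ≠ j fails. So xy^t z = a^{p+p!} b^{p+p!} ∉ L.
Contradiction. Therefore L is not regular.

a^{p+p!} b^{p+p!}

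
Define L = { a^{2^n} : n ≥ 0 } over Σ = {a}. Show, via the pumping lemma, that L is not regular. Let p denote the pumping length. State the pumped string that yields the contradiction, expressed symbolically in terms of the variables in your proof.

Suppose for contradiction that L is regular, and let p be the pumping length.
Take w = a^{2^p} ∈ L with |w| = 2^p ≥ p.
The pumping lemma gives a decomposition w = xyz where |xy| ≤ p and |y| ≥ 1.
Then y = a^k for some k with 1 ≤ k ≤ p.
Pump with i = 2: xy^2z = a^{2^p+k}. Since 1 ≤ k ≤ p < 2^p, we have 2^p < 2^p+k < 2^{p+1}, so 2^p+k is not a power of 2. So xy^2z ∉ L.
This is a contradiction; hence L is not regular.

a^{2^p+k}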